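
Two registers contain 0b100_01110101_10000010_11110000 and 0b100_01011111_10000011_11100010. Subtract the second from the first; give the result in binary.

0b101011111111100001110

Subtract column by column in base 2:
  0-0 → 0
  0-1 → 1 (borrow)
  0-0-1 → 1 (borrow)
  0-0-1 → 1 (borrow)
  1-0-1 → 0
  1-1 → 0
  1-1 → 0
  1-1 → 0
  0-1 → 1 (borrow)
  1-1-1 → 1 (borrow)
  0-0-1 → 1 (borrow)
  0-0-1 → 1 (borrow)
  0-0-1 → 1 (borrow)
  0-0-1 → 1 (borrow)
  0-0-1 → 1 (borrow)
  1-1-1 → 1 (borrow)
  1-1-1 → 1 (borrow)
  0-1-1 → 0 (borrow)
  1-1-1 → 1 (borrow)
  0-1-1 → 0 (borrow)
  1-1-1 → 1 (borrow)
  1-0-1 → 0
  1-1 → 0
  0-0 → 0
  0-0 → 0
  0-0 → 0
  1-1 → 0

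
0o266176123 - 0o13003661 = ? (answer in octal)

0o253172242

Subtract column by column in base 8:
  3-1 → 2
  2-6 → 4 (borrow)
  1-6-1 → 2 (borrow)
  6-3-1 → 2
  7-0 → 7
  1-0 → 1
  6-3 → 3
  6-1 → 5
  2-0 → 2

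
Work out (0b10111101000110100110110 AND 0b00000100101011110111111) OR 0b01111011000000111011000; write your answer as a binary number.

0b10111101000110100110110 AND 0b00000100101011110111111 = 0b00000100000010100110110.
Then OR with 0b01111011000000111011000.

0b1111111000010111111110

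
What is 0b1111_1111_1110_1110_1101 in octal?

Group the bits in threes: 011 111 111 111 011 101 101 → 3777355.

0o3777355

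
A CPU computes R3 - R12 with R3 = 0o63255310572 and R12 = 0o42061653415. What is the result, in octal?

0o21173435155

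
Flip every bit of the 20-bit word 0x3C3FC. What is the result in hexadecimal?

0xC3C03

Each hex digit d becomes F−d:
  3→C, C→3, 3→C, F→0, C→3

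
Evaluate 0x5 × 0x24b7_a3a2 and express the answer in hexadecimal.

Multiply each base-16 digit by 5, carrying:
  2×5 = 10 → write a
  a×5 = 50 → write 2 carry 3
  3×5+3 = 18 → write 2 carry 1
  a×5+1 = 51 → write 3 carry 3
  7×5+3 = 38 → write 6 carry 2
  b×5+2 = 57 → write 9 carry 3
  4×5+3 = 23 → write 7 carry 1
  2×5+1 = 11 → write b

0xb796322a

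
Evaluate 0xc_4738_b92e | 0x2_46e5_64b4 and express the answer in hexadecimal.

0xe47fdfdbe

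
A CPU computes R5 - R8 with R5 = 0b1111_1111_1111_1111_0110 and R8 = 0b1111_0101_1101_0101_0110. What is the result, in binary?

0b1010001010100000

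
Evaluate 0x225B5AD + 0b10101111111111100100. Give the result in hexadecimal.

0x230B591

0b10101111111111100100 = 0xAFFE4 in hexadecimal.
Add column by column in base 16, right to left:
  D+4 = 1 carry 1
  A+E+1 = 9 carry 1
  5+F+1 = 5 carry 1
  B+F+1 = B carry 1
  5+A+1 = 0 carry 1
  2+0+1 = 3
  2+0 = 2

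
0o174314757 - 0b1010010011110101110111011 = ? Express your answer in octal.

0o51727064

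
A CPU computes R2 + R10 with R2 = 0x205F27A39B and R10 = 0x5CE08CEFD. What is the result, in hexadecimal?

Add column by column in base 16, right to left:
  B+D = 8 carry 1
  9+F+1 = 9 carry 1
  3+E+1 = 2 carry 1
  A+C+1 = 7 carry 1
  7+8+1 = 0 carry 1
  2+0+1 = 3
  F+E = D carry 1
  5+C+1 = 2 carry 1
  0+5+1 = 6
  2+0 = 2

0x262D307298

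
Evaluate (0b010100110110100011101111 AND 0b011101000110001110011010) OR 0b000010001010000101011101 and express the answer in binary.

0b010100110110100011101111 AND 0b011101000110001110011010 = 0b010100000110000010001010.
Then OR with 0b000010001010000101011101.

0b10110001110000111011111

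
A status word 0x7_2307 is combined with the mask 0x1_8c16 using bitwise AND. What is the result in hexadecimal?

AND each hex digit independently (no carries):
  7&1=1, 2&8=0, 3&c=0, 0&1=0, 7&6=6

0x10006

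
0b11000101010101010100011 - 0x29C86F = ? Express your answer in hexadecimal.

0x38E234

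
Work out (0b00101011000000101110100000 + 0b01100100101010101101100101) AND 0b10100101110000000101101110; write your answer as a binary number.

Add column by column in base 2, right to left:
  0+1 = 1
  0+0 = 0
  0+1 = 1
  0+0 = 0
  0+0 = 0
  1+1 = 0 carry 1
  0+1+1 = 0 carry 1
  1+0+1 = 0 carry 1
  1+1+1 = 1 carry 1
  1+1+1 = 1 carry 1
  0+0+1 = 1
  1+1 = 0 carry 1
  0+0+1 = 1
  0+1 = 1
  0+0 = 0
  0+1 = 1
  0+0 = 0
  0+1 = 1
  1+0 = 1
  1+0 = 1
  0+1 = 1
  1+0 = 1
  0+0 = 0
  1+1 = 0 carry 1
  0+1+1 = 0 carry 1
  final carry 1
Sum = 0b10001111101011011100000101; now AND with 0b10100101110000000101101110:
  10001111101011011100000101
& 10100101110000000101101110
= 10000101100000000100000100

0b10000101100000000100000100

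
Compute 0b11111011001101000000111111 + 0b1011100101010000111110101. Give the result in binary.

Add column by column in base 2, right to left:
  1+1 = 0 carry 1
  1+0+1 = 0 carry 1
  1+1+1 = 1 carry 1
  1+0+1 = 0 carry 1
  1+1+1 = 1 carry 1
  1+1+1 = 1 carry 1
  0+1+1 = 0 carry 1
  0+1+1 = 0 carry 1
  0+1+1 = 0 carry 1
  0+0+1 = 1
  0+0 = 0
  0+0 = 0
  1+0 = 1
  0+1 = 1
  1+0 = 1
  1+1 = 0 carry 1
  0+0+1 = 1
  0+1 = 1
  1+0 = 1
  1+0 = 1
  0+1 = 1
  1+1 = 0 carry 1
  1+1+1 = 1 carry 1
  1+0+1 = 0 carry 1
  1+1+1 = 1 carry 1
  1+0+1 = 0 carry 1
  final carry 1

0b101010111110111001000110100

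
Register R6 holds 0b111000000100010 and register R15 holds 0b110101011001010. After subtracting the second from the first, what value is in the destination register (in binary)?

Subtract column by column in base 2:
  0-0 → 0
  1-1 → 0
  0-0 → 0
  0-1 → 1 (borrow)
  0-0-1 → 1 (borrow)
  1-0-1 → 0
  0-1 → 1 (borrow)
  0-1-1 → 0 (borrow)
  0-0-1 → 1 (borrow)
  0-1-1 → 0 (borrow)
  0-0-1 → 1 (borrow)
  0-1-1 → 0 (borrow)
  1-0-1 → 0
  1-1 → 0
  1-1 → 0

0b10101011000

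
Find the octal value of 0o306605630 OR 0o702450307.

0o706655737

OR each oct digit independently (no carries):
  3|7=7, 0|0=0, 6|2=6, 6|4=6, 0|5=5, 5|0=5, 6|3=7, 3|0=3, 0|7=7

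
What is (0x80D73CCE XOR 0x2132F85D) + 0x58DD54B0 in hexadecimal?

0xFAC31943

First 0x80D73CCE XOR 0x2132F85D = 0xA1E5C493.
Add column by column in base 16, right to left:
  3+0 = 3
  9+B = 4 carry 1
  4+4+1 = 9
  C+5 = 1 carry 1
  5+D+1 = 3 carry 1
  E+D+1 = C carry 1
  1+8+1 = A
  A+5 = F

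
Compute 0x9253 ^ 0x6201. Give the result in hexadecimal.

XOR each hex digit independently (no carries):
  9^6=F, 2^2=0, 5^0=5, 3^1=2

0xF052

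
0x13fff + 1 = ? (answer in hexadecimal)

0x14000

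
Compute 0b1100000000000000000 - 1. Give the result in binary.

0b1011111111111111111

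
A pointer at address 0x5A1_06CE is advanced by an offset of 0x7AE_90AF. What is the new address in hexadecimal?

0xD4F977D

Add column by column in base 16, right to left:
  E+F = D carry 1
  C+A+1 = 7 carry 1
  6+0+1 = 7
  0+9 = 9
  1+E = F
  A+A = 4 carry 1
  5+7+1 = D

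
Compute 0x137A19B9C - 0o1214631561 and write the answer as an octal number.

0x137A19B9C = 0o46750315634 in octal.
Subtract column by column in base 8:
  4-1 → 3
  3-6 → 5 (borrow)
  6-5-1 → 0
  5-1 → 4
  1-3 → 6 (borrow)
  3-6-1 → 4 (borrow)
  0-4-1 → 3 (borrow)
  5-1-1 → 3
  7-2 → 5
  6-1 → 5
  4-0 → 4

0o45533464053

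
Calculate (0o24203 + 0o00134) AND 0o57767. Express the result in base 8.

0o4327

Add column by column in base 8, right to left:
  3+4 = 7
  0+3 = 3
  2+1 = 3
  4+0 = 4
  2+0 = 2
Sum = 0o24337; now AND with 0o57767:
  2&5=0, 4&7=4, 3&7=3, 3&6=2, 7&7=7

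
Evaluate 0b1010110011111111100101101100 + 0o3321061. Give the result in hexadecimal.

0b1010110011111111100101101100 = 0xACFF96C in hexadecimal.
0o3321061 = 0xDA231 in hexadecimal.
Add column by column in base 16, right to left:
  C+1 = D
  6+3 = 9
  9+2 = B
  F+A = 9 carry 1
  F+D+1 = D carry 1
  C+0+1 = D
  A+0 = A

0xADD9B9D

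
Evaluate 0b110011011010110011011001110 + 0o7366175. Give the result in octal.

0b110011011010110011011001110 = 0o633263316 in octal.
Add column by column in base 8, right to left:
  6+5 = 3 carry 1
  1+7+1 = 1 carry 1
  3+1+1 = 5
  3+6 = 1 carry 1
  6+6+1 = 5 carry 1
  2+3+1 = 6
  3+7 = 2 carry 1
  3+0+1 = 4
  6+0 = 6

0o642651513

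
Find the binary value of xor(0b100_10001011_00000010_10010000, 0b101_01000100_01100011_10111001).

0b001110011110110000100101001

XOR bit by bit (1 where the bits differ):
  100100010110000001010010000
^ 101010001000110001110111001
= 001110011110110000100101001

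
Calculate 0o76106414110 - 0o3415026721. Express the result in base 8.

Subtract column by column in base 8:
  0-1 → 7 (borrow)
  1-2-1 → 6 (borrow)
  1-7-1 → 1 (borrow)
  4-6-1 → 5 (borrow)
  1-2-1 → 6 (borrow)
  4-0-1 → 3
  6-5 → 1
  0-1 → 7 (borrow)
  1-4-1 → 4 (borrow)
  6-3-1 → 2
  7-0 → 7

0o72471365167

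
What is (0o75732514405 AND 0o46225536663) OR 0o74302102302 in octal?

0o75732514405 AND 0o46225536663 = 0o44220514401.
Then OR with 0o74302102302.

0o74322516703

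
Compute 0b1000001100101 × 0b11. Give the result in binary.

0b11000100101111

Multiply each base-2 digit by 3, carrying:
  1×3 = 3 → write 1 carry 1
  0×3+1 = 1 → write 1
  1×3 = 3 → write 1 carry 1
  0×3+1 = 1 → write 1
  0×3 = 0 → write 0
  1×3 = 3 → write 1 carry 1
  1×3+1 = 4 → write 0 carry 2
  0×3+2 = 2 → write 0 carry 1
  0×3+1 = 1 → write 1
  0×3 = 0 → write 0
  0×3 = 0 → write 0
  0×3 = 0 → write 0
  1×3 = 3 → write 1 carry 1
  remaining carry: 1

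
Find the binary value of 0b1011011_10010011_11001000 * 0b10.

Multiply each base-2 digit by 2, carrying:
  0×2 = 0 → write 0
  0×2 = 0 → write 0
  0×2 = 0 → write 0
  1×2 = 2 → write 0 carry 1
  0×2+1 = 1 → write 1
  0×2 = 0 → write 0
  1×2 = 2 → write 0 carry 1
  1×2+1 = 3 → write 1 carry 1
  1×2+1 = 3 → write 1 carry 1
  1×2+1 = 3 → write 1 carry 1
  0×2+1 = 1 → write 1
  0×2 = 0 → write 0
  1×2 = 2 → write 0 carry 1
  0×2+1 = 1 → write 1
  0×2 = 0 → write 0
  1×2 = 2 → write 0 carry 1
  1×2+1 = 3 → write 1 carry 1
  1×2+1 = 3 → write 1 carry 1
  0×2+1 = 1 → write 1
  1×2 = 2 → write 0 carry 1
  1×2+1 = 3 → write 1 carry 1
  0×2+1 = 1 → write 1
  1×2 = 2 → write 0 carry 1
  remaining carry: 1

0b101101110010011110010000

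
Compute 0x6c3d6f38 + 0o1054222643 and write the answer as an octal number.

0o16473512333

0x6c3d6f38 = 0o15417267470 in octal.
Add column by column in base 8, right to left:
  0+3 = 3
  7+4 = 3 carry 1
  4+6+1 = 3 carry 1
  7+2+1 = 2 carry 1
  6+2+1 = 1 carry 1
  2+2+1 = 5
  7+4 = 3 carry 1
  1+5+1 = 7
  4+0 = 4
  5+1 = 6
  1+0 = 1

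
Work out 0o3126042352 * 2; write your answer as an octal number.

Multiply each base-8 digit by 2, carrying:
  2×2 = 4 → write 4
  5×2 = 10 → write 2 carry 1
  3×2+1 = 7 → write 7
  2×2 = 4 → write 4
  4×2 = 8 → write 0 carry 1
  0×2+1 = 1 → write 1
  6×2 = 12 → write 4 carry 1
  2×2+1 = 5 → write 5
  1×2 = 2 → write 2
  3×2 = 6 → write 6

0o6254104724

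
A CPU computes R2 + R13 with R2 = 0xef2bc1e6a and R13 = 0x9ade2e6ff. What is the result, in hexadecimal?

Add column by column in base 16, right to left:
  a+f = 9 carry 1
  6+f+1 = 6 carry 1
  e+6+1 = 5 carry 1
  1+e+1 = 0 carry 1
  c+2+1 = f
  b+e = 9 carry 1
  2+d+1 = 0 carry 1
  f+a+1 = a carry 1
  e+9+1 = 8 carry 1
  final carry 1

0x18a09f0569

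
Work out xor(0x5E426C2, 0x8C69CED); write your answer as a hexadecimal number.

XOR each hex digit independently (no carries):
  5^8=D, E^C=2, 4^6=2, 2^9=B, 6^C=A, C^E=2, 2^D=F

0xD22BA2F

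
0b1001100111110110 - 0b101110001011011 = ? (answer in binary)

Subtract column by column in base 2:
  0-1 → 1 (borrow)
  1-1-1 → 1 (borrow)
  1-0-1 → 0
  0-1 → 1 (borrow)
  1-1-1 → 1 (borrow)
  1-0-1 → 0
  1-1 → 0
  1-0 → 1
  1-0 → 1
  0-0 → 0
  0-1 → 1 (borrow)
  1-1-1 → 1 (borrow)
  1-1-1 → 1 (borrow)
  0-0-1 → 1 (borrow)
  0-1-1 → 0 (borrow)
  1-0-1 → 0

0b11110110011011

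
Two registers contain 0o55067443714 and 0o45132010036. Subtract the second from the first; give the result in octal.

Subtract column by column in base 8:
  4-6 → 6 (borrow)
  1-3-1 → 5 (borrow)
  7-0-1 → 6
  3-0 → 3
  4-1 → 3
  4-0 → 4
  7-2 → 5
  6-3 → 3
  0-1 → 7 (borrow)
  5-5-1 → 7 (borrow)
  5-4-1 → 0

0o7735433656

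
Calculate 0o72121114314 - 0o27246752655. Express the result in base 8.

0o42652141437

Subtract column by column in base 8:
  4-5 → 7 (borrow)
  1-5-1 → 3 (borrow)
  3-6-1 → 4 (borrow)
  4-2-1 → 1
  1-5 → 4 (borrow)
  1-7-1 → 1 (borrow)
  1-6-1 → 2 (borrow)
  2-4-1 → 5 (borrow)
  1-2-1 → 6 (borrow)
  2-7-1 → 2 (borrow)
  7-2-1 → 4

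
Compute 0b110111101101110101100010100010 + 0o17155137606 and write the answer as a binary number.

0o17155137606 = 0b1111001101101001011111110000110 in binary.
Add column by column in base 2, right to left:
  0+0 = 0
  1+1 = 0 carry 1
  0+1+1 = 0 carry 1
  0+0+1 = 1
  0+0 = 0
  1+0 = 1
  0+0 = 0
  1+1 = 0 carry 1
  0+1+1 = 0 carry 1
  0+1+1 = 0 carry 1
  0+1+1 = 0 carry 1
  1+1+1 = 1 carry 1
  1+1+1 = 1 carry 1
  0+1+1 = 0 carry 1
  1+0+1 = 0 carry 1
  0+1+1 = 0 carry 1
  1+0+1 = 0 carry 1
  1+0+1 = 0 carry 1
  1+1+1 = 1 carry 1
  0+0+1 = 1
  1+1 = 0 carry 1
  1+1+1 = 1 carry 1
  0+0+1 = 1
  1+1 = 0 carry 1
  1+1+1 = 1 carry 1
  1+0+1 = 0 carry 1
  1+0+1 = 0 carry 1
  0+1+1 = 0 carry 1
  1+1+1 = 1 carry 1
  1+1+1 = 1 carry 1
  0+1+1 = 0 carry 1
  final carry 1

0b10110001011011000001100000101000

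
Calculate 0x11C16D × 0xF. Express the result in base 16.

0x10A5563

Multiply each base-16 digit by 15, carrying:
  D×15 = 195 → write 3 carry 12
  6×15+12 = 102 → write 6 carry 6
  1×15+6 = 21 → write 5 carry 1
  C×15+1 = 181 → write 5 carry 11
  1×15+11 = 26 → write A carry 1
  1×15+1 = 16 → write 0 carry 1
  remaining carry: 1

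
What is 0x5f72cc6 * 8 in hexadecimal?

Multiply each base-16 digit by 8, carrying:
  6×8 = 48 → write 0 carry 3
  c×8+3 = 99 → write 3 carry 6
  c×8+6 = 102 → write 6 carry 6
  2×8+6 = 22 → write 6 carry 1
  7×8+1 = 57 → write 9 carry 3
  f×8+3 = 123 → write b carry 7
  5×8+7 = 47 → write f carry 2
  remaining carry: 2

0x2fb96630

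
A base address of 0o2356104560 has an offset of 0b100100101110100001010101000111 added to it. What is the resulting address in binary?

0b111000011100101001111010110111

0o2356104560 = 0b10011101110001000100101110000 in binary.
Add column by column in base 2, right to left:
  0+1 = 1
  0+1 = 1
  0+1 = 1
  0+0 = 0
  1+0 = 1
  1+0 = 1
  1+1 = 0 carry 1
  0+0+1 = 1
  1+1 = 0 carry 1
  0+0+1 = 1
  0+1 = 1
  1+0 = 1
  0+1 = 1
  0+0 = 0
  0+0 = 0
  1+0 = 1
  0+0 = 0
  0+1 = 1
  0+0 = 0
  1+1 = 0 carry 1
  1+1+1 = 1 carry 1
  1+1+1 = 1 carry 1
  0+0+1 = 1
  1+1 = 0 carry 1
  1+0+1 = 0 carry 1
  1+0+1 = 0 carry 1
  0+1+1 = 0 carry 1
  0+0+1 = 1
  1+0 = 1
  0+1 = 1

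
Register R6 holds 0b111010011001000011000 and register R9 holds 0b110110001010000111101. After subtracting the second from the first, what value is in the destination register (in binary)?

0b100001110111011011

Subtract column by column in base 2:
  0-1 → 1 (borrow)
  0-0-1 → 1 (borrow)
  0-1-1 → 0 (borrow)
  1-1-1 → 1 (borrow)
  1-1-1 → 1 (borrow)
  0-1-1 → 0 (borrow)
  0-0-1 → 1 (borrow)
  0-0-1 → 1 (borrow)
  0-0-1 → 1 (borrow)
  1-0-1 → 0
  0-1 → 1 (borrow)
  0-0-1 → 1 (borrow)
  1-1-1 → 1 (borrow)
  1-0-1 → 0
  0-0 → 0
  0-0 → 0
  1-1 → 0
  0-1 → 1 (borrow)
  1-0-1 → 0
  1-1 → 0
  1-1 → 0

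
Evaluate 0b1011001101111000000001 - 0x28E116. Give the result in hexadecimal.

0x3FCEB

0b1011001101111000000001 = 0x2CDE01 in hexadecimal.
Subtract column by column in base 16:
  1-6 → B (borrow)
  0-1-1 → E (borrow)
  E-1-1 → C
  D-E → F (borrow)
  C-8-1 → 3
  2-2 → 0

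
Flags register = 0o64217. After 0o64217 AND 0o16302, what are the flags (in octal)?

0o04202

AND each oct digit independently (no carries):
  6&1=0, 4&6=4, 2&3=2, 1&0=0, 7&2=2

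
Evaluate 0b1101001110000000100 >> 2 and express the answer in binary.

Right shift by 2: drop the 2 least-significant bits.

0b11010011100000001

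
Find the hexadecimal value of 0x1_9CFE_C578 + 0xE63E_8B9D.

0x2833D5115

Add column by column in base 16, right to left:
  8+D = 5 carry 1
  7+9+1 = 1 carry 1
  5+B+1 = 1 carry 1
  C+8+1 = 5 carry 1
  E+E+1 = D carry 1
  F+3+1 = 3 carry 1
  C+6+1 = 3 carry 1
  9+E+1 = 8 carry 1
  1+0+1 = 2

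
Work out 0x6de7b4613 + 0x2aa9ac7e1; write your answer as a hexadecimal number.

Add column by column in base 16, right to left:
  3+1 = 4
  1+e = f
  6+7 = d
  4+c = 0 carry 1
  b+a+1 = 6 carry 1
  7+9+1 = 1 carry 1
  e+a+1 = 9 carry 1
  d+a+1 = 8 carry 1
  6+2+1 = 9

0x989160df4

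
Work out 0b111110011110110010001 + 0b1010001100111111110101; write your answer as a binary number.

0b10010000000110110000110

Add column by column in base 2, right to left:
  1+1 = 0 carry 1
  0+0+1 = 1
  0+1 = 1
  0+0 = 0
  1+1 = 0 carry 1
  0+1+1 = 0 carry 1
  0+1+1 = 0 carry 1
  1+1+1 = 1 carry 1
  1+1+1 = 1 carry 1
  0+1+1 = 0 carry 1
  1+1+1 = 1 carry 1
  1+1+1 = 1 carry 1
  1+0+1 = 0 carry 1
  1+0+1 = 0 carry 1
  0+1+1 = 0 carry 1
  0+1+1 = 0 carry 1
  1+0+1 = 0 carry 1
  1+0+1 = 0 carry 1
  1+0+1 = 0 carry 1
  1+1+1 = 1 carry 1
  1+0+1 = 0 carry 1
  0+1+1 = 0 carry 1
  final carry 1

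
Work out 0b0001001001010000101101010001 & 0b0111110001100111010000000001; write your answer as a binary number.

AND bit by bit (1 only where both bits are 1):
  0001001001010000101101010001
& 0111110001100111010000000001
= 0001000001000000000000000001

0b0001000001000000000000000001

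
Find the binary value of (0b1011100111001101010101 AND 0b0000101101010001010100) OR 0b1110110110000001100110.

0b1110110111000001110110

0b1011100111001101010101 AND 0b0000101101010001010100 = 0b0000100101000001010100.
Then OR with 0b1110110110000001100110.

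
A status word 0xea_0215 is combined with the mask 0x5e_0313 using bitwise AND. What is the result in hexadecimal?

0x4a0211

AND each hex digit independently (no carries):
  e&5=4, a&e=a, 0&0=0, 2&3=2, 1&1=1, 5&3=1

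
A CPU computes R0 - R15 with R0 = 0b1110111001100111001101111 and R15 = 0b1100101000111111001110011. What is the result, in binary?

Subtract column by column in base 2:
  1-1 → 0
  1-1 → 0
  1-0 → 1
  1-0 → 1
  0-1 → 1 (borrow)
  1-1-1 → 1 (borrow)
  1-1-1 → 1 (borrow)
  0-0-1 → 1 (borrow)
  0-0-1 → 1 (borrow)
  1-1-1 → 1 (borrow)
  1-1-1 → 1 (borrow)
  1-1-1 → 1 (borrow)
  0-1-1 → 0 (borrow)
  0-1-1 → 0 (borrow)
  1-1-1 → 1 (borrow)
  1-0-1 → 0
  0-0 → 0
  0-0 → 0
  1-1 → 0
  1-0 → 1
  1-1 → 0
  0-0 → 0
  1-0 → 1
  1-1 → 0
  1-1 → 0

0b10010000100111111111100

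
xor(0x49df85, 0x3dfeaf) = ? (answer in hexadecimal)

XOR each hex digit independently (no carries):
  4^3=7, 9^d=4, d^f=2, f^e=1, 8^a=2, 5^f=a

0x74212a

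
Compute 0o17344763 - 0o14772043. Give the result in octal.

Subtract column by column in base 8:
  3-3 → 0
  6-4 → 2
  7-0 → 7
  4-2 → 2
  4-7 → 5 (borrow)
  3-7-1 → 3 (borrow)
  7-4-1 → 2
  1-1 → 0

0o2352720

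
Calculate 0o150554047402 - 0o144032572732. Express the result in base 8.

Subtract column by column in base 8:
  2-2 → 0
  0-3 → 5 (borrow)
  4-7-1 → 4 (borrow)
  7-2-1 → 4
  4-7 → 5 (borrow)
  0-5-1 → 2 (borrow)
  4-2-1 → 1
  5-3 → 2
  5-0 → 5
  0-4 → 4 (borrow)
  5-4-1 → 0
  1-1 → 0

0o4521254450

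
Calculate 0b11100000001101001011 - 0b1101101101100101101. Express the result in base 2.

0b1110010100000011110

Subtract column by column in base 2:
  1-1 → 0
  1-0 → 1
  0-1 → 1 (borrow)
  1-1-1 → 1 (borrow)
  0-0-1 → 1 (borrow)
  0-1-1 → 0 (borrow)
  1-0-1 → 0
  0-0 → 0
  1-1 → 0
  1-1 → 0
  0-0 → 0
  0-1 → 1 (borrow)
  0-1-1 → 0 (borrow)
  0-0-1 → 1 (borrow)
  0-1-1 → 0 (borrow)
  0-1-1 → 0 (borrow)
  0-0-1 → 1 (borrow)
  1-1-1 → 1 (borrow)
  1-1-1 → 1 (borrow)
  1-0-1 → 0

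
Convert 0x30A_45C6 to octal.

0o302442706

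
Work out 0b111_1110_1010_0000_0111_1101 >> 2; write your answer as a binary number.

Right shift by 2: drop the 2 least-significant bits.

0b111111010100000011111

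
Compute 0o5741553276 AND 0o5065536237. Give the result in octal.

0o5041512236

AND each oct digit independently (no carries):
  5&5=5, 7&0=0, 4&6=4, 1&5=1, 5&5=5, 5&3=1, 3&6=2, 2&2=2, 7&3=3, 6&7=6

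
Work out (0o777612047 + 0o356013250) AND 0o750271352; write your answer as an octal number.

Add column by column in base 8, right to left:
  7+0 = 7
  4+5 = 1 carry 1
  0+2+1 = 3
  2+3 = 5
  1+1 = 2
  6+0 = 6
  7+6 = 5 carry 1
  7+5+1 = 5 carry 1
  7+3+1 = 3 carry 1
  final carry 1
Sum = 0o1355625317; now AND with 0o750271352:
  1&0=0, 3&7=3, 5&5=5, 5&0=0, 6&2=2, 2&7=2, 5&1=1, 3&3=3, 1&5=1, 7&2=2

0o350221312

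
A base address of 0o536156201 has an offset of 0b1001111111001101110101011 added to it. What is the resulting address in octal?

0o656074054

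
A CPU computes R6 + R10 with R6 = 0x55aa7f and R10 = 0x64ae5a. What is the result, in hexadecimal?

Add column by column in base 16, right to left:
  f+a = 9 carry 1
  7+5+1 = d
  a+e = 8 carry 1
  a+a+1 = 5 carry 1
  5+4+1 = a
  5+6 = b

0xba58d9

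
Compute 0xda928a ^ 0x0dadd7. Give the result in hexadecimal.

0xd73f5d

XOR each hex digit independently (no carries):
  d^0=d, a^d=7, 9^a=3, 2^d=f, 8^d=5, a^7=d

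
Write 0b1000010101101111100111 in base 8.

Group the bits in threes: 001 000 010 101 101 111 100 111 → 10255747.

0o10255747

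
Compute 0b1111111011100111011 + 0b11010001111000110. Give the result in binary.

0b10011001101100000001

Add column by column in base 2, right to left:
  1+0 = 1
  1+1 = 0 carry 1
  0+1+1 = 0 carry 1
  1+0+1 = 0 carry 1
  1+0+1 = 0 carry 1
  1+0+1 = 0 carry 1
  0+1+1 = 0 carry 1
  0+1+1 = 0 carry 1
  1+1+1 = 1 carry 1
  1+1+1 = 1 carry 1
  1+0+1 = 0 carry 1
  0+0+1 = 1
  1+0 = 1
  1+1 = 0 carry 1
  1+0+1 = 0 carry 1
  1+1+1 = 1 carry 1
  1+1+1 = 1 carry 1
  1+0+1 = 0 carry 1
  1+0+1 = 0 carry 1
  final carry 1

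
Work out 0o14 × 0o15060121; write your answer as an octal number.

Multiply each base-8 digit by 12, carrying:
  1×12 = 12 → write 4 carry 1
  2×12+1 = 25 → write 1 carry 3
  1×12+3 = 15 → write 7 carry 1
  0×12+1 = 1 → write 1
  6×12 = 72 → write 0 carry 9
  0×12+9 = 9 → write 1 carry 1
  5×12+1 = 61 → write 5 carry 7
  1×12+7 = 19 → write 3 carry 2
  remaining carry: 2

0o235101714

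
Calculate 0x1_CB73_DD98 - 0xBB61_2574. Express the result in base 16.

Subtract column by column in base 16:
  8-4 → 4
  9-7 → 2
  D-5 → 8
  D-2 → B
  3-1 → 2
  7-6 → 1
  B-B → 0
  C-B → 1
  1-0 → 1

0x11012B824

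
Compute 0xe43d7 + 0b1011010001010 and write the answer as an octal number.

0o3455141

0xe43d7 = 0o3441727 in octal.
0b1011010001010 = 0o13212 in octal.
Add column by column in base 8, right to left:
  7+2 = 1 carry 1
  2+1+1 = 4
  7+2 = 1 carry 1
  1+3+1 = 5
  4+1 = 5
  4+0 = 4
  3+0 = 3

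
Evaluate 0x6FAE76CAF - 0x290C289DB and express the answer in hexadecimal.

0x46A24E2D4

Subtract column by column in base 16:
  F-B → 4
  A-D → D (borrow)
  C-9-1 → 2
  6-8 → E (borrow)
  7-2-1 → 4
  E-C → 2
  A-0 → A
  F-9 → 6
  6-2 → 4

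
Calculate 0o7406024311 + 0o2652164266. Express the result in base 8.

Add column by column in base 8, right to left:
  1+6 = 7
  1+6 = 7
  3+2 = 5
  4+4 = 0 carry 1
  2+6+1 = 1 carry 1
  0+1+1 = 2
  6+2 = 0 carry 1
  0+5+1 = 6
  4+6 = 2 carry 1
  7+2+1 = 2 carry 1
  final carry 1

0o12260210577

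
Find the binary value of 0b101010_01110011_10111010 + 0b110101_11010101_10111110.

0b11000000100100101111000

Add column by column in base 2, right to left:
  0+0 = 0
  1+1 = 0 carry 1
  0+1+1 = 0 carry 1
  1+1+1 = 1 carry 1
  1+1+1 = 1 carry 1
  1+1+1 = 1 carry 1
  0+0+1 = 1
  1+1 = 0 carry 1
  1+1+1 = 1 carry 1
  1+0+1 = 0 carry 1
  0+1+1 = 0 carry 1
  0+0+1 = 1
  1+1 = 0 carry 1
  1+0+1 = 0 carry 1
  1+1+1 = 1 carry 1
  0+1+1 = 0 carry 1
  0+1+1 = 0 carry 1
  1+0+1 = 0 carry 1
  0+1+1 = 0 carry 1
  1+0+1 = 0 carry 1
  0+1+1 = 0 carry 1
  1+1+1 = 1 carry 1
  final carry 1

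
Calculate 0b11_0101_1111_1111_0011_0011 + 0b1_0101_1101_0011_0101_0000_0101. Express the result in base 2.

Add column by column in base 2, right to left:
  1+1 = 0 carry 1
  1+0+1 = 0 carry 1
  0+1+1 = 0 carry 1
  0+0+1 = 1
  1+0 = 1
  1+0 = 1
  0+0 = 0
  0+0 = 0
  1+1 = 0 carry 1
  1+0+1 = 0 carry 1
  1+1+1 = 1 carry 1
  1+0+1 = 0 carry 1
  1+1+1 = 1 carry 1
  1+1+1 = 1 carry 1
  1+0+1 = 0 carry 1
  1+0+1 = 0 carry 1
  1+1+1 = 1 carry 1
  0+0+1 = 1
  1+1 = 0 carry 1
  0+1+1 = 0 carry 1
  1+1+1 = 1 carry 1
  1+0+1 = 0 carry 1
  0+1+1 = 0 carry 1
  0+0+1 = 1
  0+1 = 1

0b1100100110011010000111000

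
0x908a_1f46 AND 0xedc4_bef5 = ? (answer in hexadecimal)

AND each hex digit independently (no carries):
  9&e=8, 0&d=0, 8&c=8, a&4=0, 1&b=1, f&e=e, 4&f=4, 6&5=4

0x80801e44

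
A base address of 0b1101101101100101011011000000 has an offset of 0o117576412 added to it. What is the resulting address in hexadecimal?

0xEF553CA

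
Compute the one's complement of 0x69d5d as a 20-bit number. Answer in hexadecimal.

Each hex digit d becomes f−d:
  6→9, 9→6, d→2, 5→a, d→2

0x962a2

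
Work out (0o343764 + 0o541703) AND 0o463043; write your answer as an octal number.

0o1043

Add column by column in base 8, right to left:
  4+3 = 7
  6+0 = 6
  7+7 = 6 carry 1
  3+1+1 = 5
  4+4 = 0 carry 1
  3+5+1 = 1 carry 1
  final carry 1
Sum = 0o1105667; now AND with 0o463043:
  1&0=0, 1&4=0, 0&6=0, 5&3=1, 6&0=0, 6&4=4, 7&3=3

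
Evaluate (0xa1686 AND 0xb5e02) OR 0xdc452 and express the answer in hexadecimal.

0xa1686 AND 0xb5e02 = 0xa1602.
Then OR with 0xdc452.

0xfd652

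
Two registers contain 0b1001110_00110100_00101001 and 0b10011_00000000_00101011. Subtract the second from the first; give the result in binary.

0b1110110011001111111110

Subtract column by column in base 2:
  1-1 → 0
  0-1 → 1 (borrow)
  0-0-1 → 1 (borrow)
  1-1-1 → 1 (borrow)
  0-0-1 → 1 (borrow)
  1-1-1 → 1 (borrow)
  0-0-1 → 1 (borrow)
  0-0-1 → 1 (borrow)
  0-0-1 → 1 (borrow)
  0-0-1 → 1 (borrow)
  1-0-1 → 0
  0-0 → 0
  1-0 → 1
  1-0 → 1
  0-0 → 0
  0-0 → 0
  0-1 → 1 (borrow)
  1-1-1 → 1 (borrow)
  1-0-1 → 0
  1-0 → 1
  0-1 → 1 (borrow)
  0-0-1 → 1 (borrow)
  1-0-1 → 0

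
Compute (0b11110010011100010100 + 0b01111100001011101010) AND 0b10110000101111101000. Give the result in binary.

Add column by column in base 2, right to left:
  0+0 = 0
  0+1 = 1
  1+0 = 1
  0+1 = 1
  1+0 = 1
  0+1 = 1
  0+1 = 1
  0+1 = 1
  1+0 = 1
  1+1 = 0 carry 1
  1+0+1 = 0 carry 1
  0+0+1 = 1
  0+0 = 0
  1+0 = 1
  0+1 = 1
  0+1 = 1
  1+1 = 0 carry 1
  1+1+1 = 1 carry 1
  1+1+1 = 1 carry 1
  1+0+1 = 0 carry 1
  final carry 1
Sum = 0b101101110100111111110; now AND with 0b10110000101111101000:
  101101110100111111110
& 010110000101111101000
= 000100000100111101000

0b100000100111101000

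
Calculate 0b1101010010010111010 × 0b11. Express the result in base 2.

0b100111110111000101110

Multiply each base-2 digit by 3, carrying:
  0×3 = 0 → write 0
  1×3 = 3 → write 1 carry 1
  0×3+1 = 1 → write 1
  1×3 = 3 → write 1 carry 1
  1×3+1 = 4 → write 0 carry 2
  1×3+2 = 5 → write 1 carry 2
  0×3+2 = 2 → write 0 carry 1
  1×3+1 = 4 → write 0 carry 2
  0×3+2 = 2 → write 0 carry 1
  0×3+1 = 1 → write 1
  1×3 = 3 → write 1 carry 1
  0×3+1 = 1 → write 1
  0×3 = 0 → write 0
  1×3 = 3 → write 1 carry 1
  0×3+1 = 1 → write 1
  1×3 = 3 → write 1 carry 1
  0×3+1 = 1 → write 1
  1×3 = 3 → write 1 carry 1
  1×3+1 = 4 → write 0 carry 2
  remaining carry: 10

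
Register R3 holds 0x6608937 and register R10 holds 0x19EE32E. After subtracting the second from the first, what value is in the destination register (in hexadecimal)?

Subtract column by column in base 16:
  7-E → 9 (borrow)
  3-2-1 → 0
  9-3 → 6
  8-E → A (borrow)
  0-E-1 → 1 (borrow)
  6-9-1 → C (borrow)
  6-1-1 → 4

0x4C1A609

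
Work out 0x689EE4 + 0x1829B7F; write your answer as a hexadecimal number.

Add column by column in base 16, right to left:
  4+F = 3 carry 1
  E+7+1 = 6 carry 1
  E+B+1 = A carry 1
  9+9+1 = 3 carry 1
  8+2+1 = B
  6+8 = E
  0+1 = 1

0x1EB3A63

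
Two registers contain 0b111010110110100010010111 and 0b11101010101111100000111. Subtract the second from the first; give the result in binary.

0b11101100000100110010000

Subtract column by column in base 2:
  1-1 → 0
  1-1 → 0
  1-1 → 0
  0-0 → 0
  1-0 → 1
  0-0 → 0
  0-0 → 0
  1-0 → 1
  0-1 → 1 (borrow)
  0-1-1 → 0 (borrow)
  0-1-1 → 0 (borrow)
  1-1-1 → 1 (borrow)
  0-1-1 → 0 (borrow)
  1-0-1 → 0
  1-1 → 0
  0-0 → 0
  1-1 → 0
  1-0 → 1
  0-1 → 1 (borrow)
  1-0-1 → 0
  0-1 → 1 (borrow)
  1-1-1 → 1 (borrow)
  1-1-1 → 1 (borrow)
  1-0-1 → 0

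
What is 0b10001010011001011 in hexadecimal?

0x114cb

Group the bits into nibbles: 0001 0001 0100 1100 1011 → 114cb.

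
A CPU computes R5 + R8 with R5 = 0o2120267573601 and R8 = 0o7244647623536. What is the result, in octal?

Add column by column in base 8, right to left:
  1+6 = 7
  0+3 = 3
  6+5 = 3 carry 1
  3+3+1 = 7
  7+2 = 1 carry 1
  5+6+1 = 4 carry 1
  7+7+1 = 7 carry 1
  6+4+1 = 3 carry 1
  2+6+1 = 1 carry 1
  0+4+1 = 5
  2+4 = 6
  1+2 = 3
  2+7 = 1 carry 1
  final carry 1

0o11365137417337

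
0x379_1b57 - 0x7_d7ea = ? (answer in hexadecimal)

Subtract column by column in base 16:
  7-a → d (borrow)
  5-e-1 → 6 (borrow)
  b-7-1 → 3
  1-d → 4 (borrow)
  9-7-1 → 1
  7-0 → 7
  3-0 → 3

0x371436d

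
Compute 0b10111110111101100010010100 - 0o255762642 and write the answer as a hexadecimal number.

0x43f2f2

0b10111110111101100010010100 = 0x2fbd894 in hexadecimal.
0o255762642 = 0x2b7e5a2 in hexadecimal.
Subtract column by column in base 16:
  4-2 → 2
  9-a → f (borrow)
  8-5-1 → 2
  d-e → f (borrow)
  b-7-1 → 3
  f-b → 4
  2-2 → 0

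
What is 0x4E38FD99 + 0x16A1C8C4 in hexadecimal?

0x64DAC65D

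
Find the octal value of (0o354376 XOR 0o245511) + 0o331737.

First 0o354376 XOR 0o245511 = 0o111667.
Add column by column in base 8, right to left:
  7+7 = 6 carry 1
  6+3+1 = 2 carry 1
  6+7+1 = 6 carry 1
  1+1+1 = 3
  1+3 = 4
  1+3 = 4

0o443626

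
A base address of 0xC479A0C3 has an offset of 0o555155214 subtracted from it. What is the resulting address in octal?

0o27661143067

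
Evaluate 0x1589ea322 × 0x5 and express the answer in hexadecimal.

0x6bb192faa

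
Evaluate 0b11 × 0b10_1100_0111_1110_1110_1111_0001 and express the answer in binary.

0b1000010101111100110011010011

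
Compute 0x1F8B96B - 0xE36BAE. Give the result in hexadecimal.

Subtract column by column in base 16:
  B-E → D (borrow)
  6-A-1 → B (borrow)
  9-B-1 → D (borrow)
  B-6-1 → 4
  8-3 → 5
  F-E → 1
  1-0 → 1

0x1154DBD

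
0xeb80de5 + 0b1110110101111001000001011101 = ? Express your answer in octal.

0xeb80de5 = 0o1656006745 in octal.
0b1110110101111001000001011101 = 0o1665710135 in octal.
Add column by column in base 8, right to left:
  5+5 = 2 carry 1
  4+3+1 = 0 carry 1
  7+1+1 = 1 carry 1
  6+0+1 = 7
  0+1 = 1
  0+7 = 7
  6+5 = 3 carry 1
  5+6+1 = 4 carry 1
  6+6+1 = 5 carry 1
  1+1+1 = 3

0o3543717102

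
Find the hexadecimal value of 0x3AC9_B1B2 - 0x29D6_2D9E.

Subtract column by column in base 16:
  2-E → 4 (borrow)
  B-9-1 → 1
  1-D → 4 (borrow)
  B-2-1 → 8
  9-6 → 3
  C-D → F (borrow)
  A-9-1 → 0
  3-2 → 1

0x10F38414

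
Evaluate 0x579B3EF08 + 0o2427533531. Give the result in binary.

0x579B3EF08 = 0b10101111001101100111110111100001000 in binary.
0o2427533531 = 0b10100010111101011011101011001 in binary.
Add column by column in base 2, right to left:
  0+1 = 1
  0+0 = 0
  0+0 = 0
  1+1 = 0 carry 1
  0+1+1 = 0 carry 1
  0+0+1 = 1
  0+1 = 1
  0+0 = 0
  1+1 = 0 carry 1
  1+1+1 = 1 carry 1
  1+1+1 = 1 carry 1
  1+0+1 = 0 carry 1
  0+1+1 = 0 carry 1
  1+1+1 = 1 carry 1
  1+0+1 = 0 carry 1
  1+1+1 = 1 carry 1
  1+0+1 = 0 carry 1
  1+1+1 = 1 carry 1
  0+1+1 = 0 carry 1
  0+1+1 = 0 carry 1
  1+1+1 = 1 carry 1
  1+0+1 = 0 carry 1
  0+1+1 = 0 carry 1
  1+0+1 = 0 carry 1
  1+0+1 = 0 carry 1
  0+0+1 = 1
  0+1 = 1
  1+0 = 1
  1+1 = 0 carry 1
  1+0+1 = 0 carry 1
  1+0+1 = 0 carry 1
  0+0+1 = 1
  1+0 = 1
  0+0 = 0
  1+0 = 1

0b10110001110000100101010011001100001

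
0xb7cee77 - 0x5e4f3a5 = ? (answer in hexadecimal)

0x597fad2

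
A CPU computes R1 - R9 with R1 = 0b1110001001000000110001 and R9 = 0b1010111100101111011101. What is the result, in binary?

0b11001100010001010100

Subtract column by column in base 2:
  1-1 → 0
  0-0 → 0
  0-1 → 1 (borrow)
  0-1-1 → 0 (borrow)
  1-1-1 → 1 (borrow)
  1-0-1 → 0
  0-1 → 1 (borrow)
  0-1-1 → 0 (borrow)
  0-1-1 → 0 (borrow)
  0-1-1 → 0 (borrow)
  0-0-1 → 1 (borrow)
  0-1-1 → 0 (borrow)
  1-0-1 → 0
  0-0 → 0
  0-1 → 1 (borrow)
  1-1-1 → 1 (borrow)
  0-1-1 → 0 (borrow)
  0-1-1 → 0 (borrow)
  0-0-1 → 1 (borrow)
  1-1-1 → 1 (borrow)
  1-0-1 → 0
  1-1 → 0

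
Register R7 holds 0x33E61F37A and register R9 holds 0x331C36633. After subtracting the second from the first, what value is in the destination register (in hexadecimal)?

Subtract column by column in base 16:
  A-3 → 7
  7-3 → 4
  3-6 → D (borrow)
  F-6-1 → 8
  1-3 → E (borrow)
  6-C-1 → 9 (borrow)
  E-1-1 → C
  3-3 → 0
  3-3 → 0

0xC9E8D47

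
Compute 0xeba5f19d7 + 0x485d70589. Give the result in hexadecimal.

0x1340361f60

Add column by column in base 16, right to left:
  7+9 = 0 carry 1
  d+8+1 = 6 carry 1
  9+5+1 = f
  1+0 = 1
  f+7 = 6 carry 1
  5+d+1 = 3 carry 1
  a+5+1 = 0 carry 1
  b+8+1 = 4 carry 1
  e+4+1 = 3 carry 1
  final carry 1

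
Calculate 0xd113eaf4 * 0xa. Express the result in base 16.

Multiply each base-16 digit by 10, carrying:
  4×10 = 40 → write 8 carry 2
  f×10+2 = 152 → write 8 carry 9
  a×10+9 = 109 → write d carry 6
  e×10+6 = 146 → write 2 carry 9
  3×10+9 = 39 → write 7 carry 2
  1×10+2 = 12 → write c
  1×10 = 10 → write a
  d×10 = 130 → write 2 carry 8
  remaining carry: 8

0x82ac72d88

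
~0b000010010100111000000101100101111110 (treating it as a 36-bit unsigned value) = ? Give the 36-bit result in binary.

0b111101101011000111111010011010000001

Invert each bit: 000010010100111000000101100101111110 → 111101101011000111111010011010000001.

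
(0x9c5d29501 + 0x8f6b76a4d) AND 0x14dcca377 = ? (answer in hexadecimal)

Add column by column in base 16, right to left:
  1+d = e
  0+4 = 4
  5+a = f
  9+6 = f
  2+7 = 9
  d+b = 8 carry 1
  5+6+1 = c
  c+f = b carry 1
  9+8+1 = 2 carry 1
  final carry 1
Sum = 0x12bc89ff4e; now AND with 0x14dcca377:
  1&0=0, 2&1=0, b&4=0, c&d=c, 8&c=8, 9&c=8, f&a=a, f&3=3, 4&7=4, e&7=6

0xc88a346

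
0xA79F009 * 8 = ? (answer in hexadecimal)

Multiply each base-16 digit by 8, carrying:
  9×8 = 72 → write 8 carry 4
  0×8+4 = 4 → write 4
  0×8 = 0 → write 0
  F×8 = 120 → write 8 carry 7
  9×8+7 = 79 → write F carry 4
  7×8+4 = 60 → write C carry 3
  A×8+3 = 83 → write 3 carry 5
  remaining carry: 5

0x53CF8048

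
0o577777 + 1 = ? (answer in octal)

0o600000

The trailing 5 digits are 7 (max in base 8), so adding 1 cascades: they roll to 0 and the next digit up increments.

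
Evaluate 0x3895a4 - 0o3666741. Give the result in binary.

0x3895a4 = 0b1110001001010110100100 in binary.
0o3666741 = 0b11110110110111100001 in binary.
Subtract column by column in base 2:
  0-1 → 1 (borrow)
  0-0-1 → 1 (borrow)
  1-0-1 → 0
  0-0 → 0
  0-0 → 0
  1-1 → 0
  0-1 → 1 (borrow)
  1-1-1 → 1 (borrow)
  1-1-1 → 1 (borrow)
  0-0-1 → 1 (borrow)
  1-1-1 → 1 (borrow)
  0-1-1 → 0 (borrow)
  1-0-1 → 0
  0-1 → 1 (borrow)
  0-1-1 → 0 (borrow)
  1-0-1 → 0
  0-1 → 1 (borrow)
  0-1-1 → 0 (borrow)
  0-1-1 → 0 (borrow)
  1-1-1 → 1 (borrow)
  1-0-1 → 0
  1-0 → 1

0b1010010010011111000011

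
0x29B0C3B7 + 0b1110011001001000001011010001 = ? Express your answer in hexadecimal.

0x38154688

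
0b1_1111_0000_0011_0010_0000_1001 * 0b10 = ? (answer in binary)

Multiply each base-2 digit by 2, carrying:
  1×2 = 2 → write 0 carry 1
  0×2+1 = 1 → write 1
  0×2 = 0 → write 0
  1×2 = 2 → write 0 carry 1
  0×2+1 = 1 → write 1
  0×2 = 0 → write 0
  0×2 = 0 → write 0
  0×2 = 0 → write 0
  0×2 = 0 → write 0
  1×2 = 2 → write 0 carry 1
  0×2+1 = 1 → write 1
  0×2 = 0 → write 0
  1×2 = 2 → write 0 carry 1
  1×2+1 = 3 → write 1 carry 1
  0×2+1 = 1 → write 1
  0×2 = 0 → write 0
  0×2 = 0 → write 0
  0×2 = 0 → write 0
  0×2 = 0 → write 0
  0×2 = 0 → write 0
  1×2 = 2 → write 0 carry 1
  1×2+1 = 3 → write 1 carry 1
  1×2+1 = 3 → write 1 carry 1
  1×2+1 = 3 → write 1 carry 1
  1×2+1 = 3 → write 1 carry 1
  remaining carry: 1

0b11111000000110010000010010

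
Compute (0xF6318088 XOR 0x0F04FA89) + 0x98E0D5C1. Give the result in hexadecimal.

0x192164FC2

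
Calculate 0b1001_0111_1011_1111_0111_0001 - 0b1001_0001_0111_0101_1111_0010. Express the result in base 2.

Subtract column by column in base 2:
  1-0 → 1
  0-1 → 1 (borrow)
  0-0-1 → 1 (borrow)
  0-0-1 → 1 (borrow)
  1-1-1 → 1 (borrow)
  1-1-1 → 1 (borrow)
  1-1-1 → 1 (borrow)
  0-1-1 → 0 (borrow)
  1-1-1 → 1 (borrow)
  1-0-1 → 0
  1-1 → 0
  1-0 → 1
  1-1 → 0
  1-1 → 0
  0-1 → 1 (borrow)
  1-0-1 → 0
  1-1 → 0
  1-0 → 1
  1-0 → 1
  0-0 → 0
  1-1 → 0
  0-0 → 0
  0-0 → 0
  1-1 → 0

0b1100100100101111111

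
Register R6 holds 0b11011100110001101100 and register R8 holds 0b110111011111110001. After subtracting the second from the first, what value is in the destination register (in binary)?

0b10100101010001111011

Subtract column by column in base 2:
  0-1 → 1 (borrow)
  0-0-1 → 1 (borrow)
  1-0-1 → 0
  1-0 → 1
  0-1 → 1 (borrow)
  1-1-1 → 1 (borrow)
  1-1-1 → 1 (borrow)
  0-1-1 → 0 (borrow)
  0-1-1 → 0 (borrow)
  0-1-1 → 0 (borrow)
  1-1-1 → 1 (borrow)
  1-0-1 → 0
  0-1 → 1 (borrow)
  0-1-1 → 0 (borrow)
  1-1-1 → 1 (borrow)
  1-0-1 → 0
  1-1 → 0
  0-1 → 1 (borrow)
  1-0-1 → 0
  1-0 → 1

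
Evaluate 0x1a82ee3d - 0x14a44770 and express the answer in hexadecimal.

0x5dea6cd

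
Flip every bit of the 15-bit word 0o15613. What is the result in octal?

0o62164

Each oct digit d becomes 7−d:
  1→6, 5→2, 6→1, 1→6, 3→4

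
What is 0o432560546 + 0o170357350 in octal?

0o623140116

Add column by column in base 8, right to left:
  6+0 = 6
  4+5 = 1 carry 1
  5+3+1 = 1 carry 1
  0+7+1 = 0 carry 1
  6+5+1 = 4 carry 1
  5+3+1 = 1 carry 1
  2+0+1 = 3
  3+7 = 2 carry 1
  4+1+1 = 6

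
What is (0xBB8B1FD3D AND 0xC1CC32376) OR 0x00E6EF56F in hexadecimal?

0xBB8B1FD3D AND 0xC1CC32376 = 0x818812134.
Then OR with 0x00E6EF56F.

0x81EEFF57F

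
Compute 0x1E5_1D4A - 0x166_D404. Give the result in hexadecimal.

0x7E4946

Subtract column by column in base 16:
  A-4 → 6
  4-0 → 4
  D-4 → 9
  1-D → 4 (borrow)
  5-6-1 → E (borrow)
  E-6-1 → 7
  1-1 → 0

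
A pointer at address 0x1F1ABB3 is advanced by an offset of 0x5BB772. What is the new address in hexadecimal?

0x24D6325

Add column by column in base 16, right to left:
  3+2 = 5
  B+7 = 2 carry 1
  B+7+1 = 3 carry 1
  A+B+1 = 6 carry 1
  1+B+1 = D
  F+5 = 4 carry 1
  1+0+1 = 2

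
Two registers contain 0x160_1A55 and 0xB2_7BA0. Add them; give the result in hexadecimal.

0x21295F5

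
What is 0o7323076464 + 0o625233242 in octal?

0o10150331726

Add column by column in base 8, right to left:
  4+2 = 6
  6+4 = 2 carry 1
  4+2+1 = 7
  6+3 = 1 carry 1
  7+3+1 = 3 carry 1
  0+2+1 = 3
  3+5 = 0 carry 1
  2+2+1 = 5
  3+6 = 1 carry 1
  7+0+1 = 0 carry 1
  final carry 1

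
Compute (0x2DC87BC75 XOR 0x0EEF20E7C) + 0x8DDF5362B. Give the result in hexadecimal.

0xB106AE834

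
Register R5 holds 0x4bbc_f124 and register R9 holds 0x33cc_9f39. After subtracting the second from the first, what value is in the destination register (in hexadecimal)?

Subtract column by column in base 16:
  4-9 → b (borrow)
  2-3-1 → e (borrow)
  1-f-1 → 1 (borrow)
  f-9-1 → 5
  c-c → 0
  b-c → f (borrow)
  b-3-1 → 7
  4-3 → 1

0x17f051eb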